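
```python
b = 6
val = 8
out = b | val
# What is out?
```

Trace:
`b = 6` → b = 6
`val = 8` → val = 8
`out = b | val` → out = 14
So out = 14

Answer: 14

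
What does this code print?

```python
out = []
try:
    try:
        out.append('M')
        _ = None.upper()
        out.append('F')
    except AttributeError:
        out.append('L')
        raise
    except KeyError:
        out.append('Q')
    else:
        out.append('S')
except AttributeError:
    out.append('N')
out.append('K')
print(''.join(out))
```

Execution trace: 'M' (inner try body) → 'L' (inner except AttributeError) → 'N' (outer except AttributeError) → 'K' (after the try/except). Output: MLNK

Answer: MLNK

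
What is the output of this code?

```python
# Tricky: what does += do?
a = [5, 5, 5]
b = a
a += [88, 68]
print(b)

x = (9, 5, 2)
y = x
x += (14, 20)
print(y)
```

Key concept: += behavior differs for mutable vs immutable.
Step by step:
`a = [5, 5, 5]` → a = [5, 5, 5]
`b = a` → b = [5, 5, 5] (same object as a)
`a += [88, 68]` → a = [5, 5, 5, 88, 68] (same object as b); b = [5, 5, 5, 88, 68] (same object as a)
`print(b)` → prints [5, 5, 5, 88, 68]
`x = (9, 5, 2)` → x = (9, 5, 2)
`y = x` → y = (9, 5, 2)
`x += (14, 20)` → x = (9, 5, 2, 14, 20)
`print(y)` → prints (9, 5, 2)

Answer:
[5, 5, 5, 88, 68]
(9, 5, 2)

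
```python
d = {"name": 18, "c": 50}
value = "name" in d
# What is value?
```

Trace:
`d = {"name": 18, "c": 50}` → d = {'name': 18, 'c': 50}
`value = "name" in d` → value = True
So value = True

Answer: True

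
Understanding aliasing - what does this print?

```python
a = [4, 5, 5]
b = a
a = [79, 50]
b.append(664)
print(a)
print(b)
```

Key concept: rebinding vs mutation: a is rebound to a new list, b still points at the original.
Step by step:
`a = [4, 5, 5]` → a = [4, 5, 5]
`b = a` → b = [4, 5, 5] (same object as a)
`a = [79, 50]` → a = [79, 50]
`b.append(664)` → b = [4, 5, 5, 664]
`print(a)` → prints [79, 50]
`print(b)` → prints [4, 5, 5, 664]

Answer:
[79, 50]
[4, 5, 5, 664]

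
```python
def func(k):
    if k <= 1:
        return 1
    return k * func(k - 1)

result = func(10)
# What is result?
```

func(10) = 10 * 9 * 8 * 7 * 6 * 5 * 4 * 3 * 2 * 1 = 3628800

Answer: 3628800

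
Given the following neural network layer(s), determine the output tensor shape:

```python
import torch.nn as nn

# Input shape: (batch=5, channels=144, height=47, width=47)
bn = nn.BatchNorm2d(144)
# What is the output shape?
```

Input: (5, 144, 47, 47) -> Output: (5, 144, 47, 47)

Answer: (5, 144, 47, 47)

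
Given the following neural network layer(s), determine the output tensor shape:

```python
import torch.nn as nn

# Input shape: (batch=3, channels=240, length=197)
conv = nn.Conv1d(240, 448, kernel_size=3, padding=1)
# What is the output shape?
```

Input: (3, 240, 197) -> Output: (3, 448, 197)

Answer: (3, 448, 197)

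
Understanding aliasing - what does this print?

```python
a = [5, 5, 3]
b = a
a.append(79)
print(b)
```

Key concept: basic list aliasing.
Step by step:
`a = [5, 5, 3]` → a = [5, 5, 3]
`b = a` → b = [5, 5, 3] (same object as a)
`a.append(79)` → a = [5, 5, 3, 79] (same object as b); b = [5, 5, 3, 79] (same object as a)
`print(b)` → prints [5, 5, 3, 79]

Answer: [5, 5, 3, 79]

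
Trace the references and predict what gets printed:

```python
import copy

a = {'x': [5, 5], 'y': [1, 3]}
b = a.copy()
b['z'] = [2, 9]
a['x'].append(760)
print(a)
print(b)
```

Key concept: shallow copy of dict with mutable values.
Step by step:
`a = {'x': [5, 5], 'y': [1, 3]}` → a = {'x': [5, 5], 'y': [1, 3]}
`b = a.copy()` → b = {'x': [5, 5], 'y': [1, 3]}
`b['z'] = [2, 9]` → b = {'x': [5, 5], 'y': [1, 3], 'z': [2, 9]}
`a['x'].append(760)` → a = {'x': [5, 5, 760], 'y': [1, 3]}; b = {'x': [5, 5, 760], 'y': [1, 3], 'z': [2, 9]}
`print(a)` → prints {'x': [5, 5, 760], 'y': [1, 3]}
`print(b)` → prints {'x': [5, 5, 760], 'y': [1, 3], 'z': [2, 9]}

Answer:
{'x': [5, 5, 760], 'y': [1, 3]}
{'x': [5, 5, 760], 'y': [1, 3], 'z': [2, 9]}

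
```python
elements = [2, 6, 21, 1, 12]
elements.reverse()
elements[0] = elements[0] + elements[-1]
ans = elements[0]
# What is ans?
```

Trace:
`elements = [2, 6, 21, 1, 12]` → elements = [2, 6, 21, 1, 12]
`elements.reverse()` → elements = [12, 1, 21, 6, 2]
`elements[0] = elements[0] + elements[-1]` → elements = [14, 1, 21, 6, 2]
`ans = elements[0]` → ans = 14
So ans = 14

Answer: 14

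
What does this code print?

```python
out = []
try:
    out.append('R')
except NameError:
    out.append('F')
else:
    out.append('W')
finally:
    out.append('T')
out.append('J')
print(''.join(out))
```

Execution trace: 'R' (try body, no exception) → 'W' (else) → 'T' (finally) → 'J' (after the try/except). Output: RWTJ

Answer: RWTJ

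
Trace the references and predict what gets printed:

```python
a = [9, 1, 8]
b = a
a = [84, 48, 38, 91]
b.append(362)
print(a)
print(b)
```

Key concept: rebinding vs mutation: a is rebound to a new list, b still points at the original.
Step by step:
`a = [9, 1, 8]` → a = [9, 1, 8]
`b = a` → b = [9, 1, 8] (same object as a)
`a = [84, 48, 38, 91]` → a = [84, 48, 38, 91]
`b.append(362)` → b = [9, 1, 8, 362]
`print(a)` → prints [84, 48, 38, 91]
`print(b)` → prints [9, 1, 8, 362]

Answer:
[84, 48, 38, 91]
[9, 1, 8, 362]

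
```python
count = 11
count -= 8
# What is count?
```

Trace:
`count = 11` → count = 11
`count -= 8` → count = 3
So count = 3

Answer: 3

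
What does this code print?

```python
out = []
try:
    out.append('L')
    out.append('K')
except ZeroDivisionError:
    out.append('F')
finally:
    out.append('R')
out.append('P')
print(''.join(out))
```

Execution trace: 'L' (try body) → 'K' (try body, no exception) → 'R' (finally) → 'P' (after the try/except). Output: LKRP

Answer: LKRP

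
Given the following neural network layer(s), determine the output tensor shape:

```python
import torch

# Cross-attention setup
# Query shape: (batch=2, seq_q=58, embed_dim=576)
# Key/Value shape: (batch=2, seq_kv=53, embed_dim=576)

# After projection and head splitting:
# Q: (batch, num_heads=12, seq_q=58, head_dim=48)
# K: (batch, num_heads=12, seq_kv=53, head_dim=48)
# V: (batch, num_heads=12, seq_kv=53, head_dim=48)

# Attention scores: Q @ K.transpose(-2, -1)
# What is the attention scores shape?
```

Input: (2, 58, 576) -> Output: (2, 12, 58, 53)

Answer: (2, 12, 58, 53)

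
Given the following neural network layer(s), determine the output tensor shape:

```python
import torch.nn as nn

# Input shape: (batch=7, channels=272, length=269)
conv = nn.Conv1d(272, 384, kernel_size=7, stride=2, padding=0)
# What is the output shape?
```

Input: (7, 272, 269) -> Output: (7, 384, 132)

Answer: (7, 384, 132)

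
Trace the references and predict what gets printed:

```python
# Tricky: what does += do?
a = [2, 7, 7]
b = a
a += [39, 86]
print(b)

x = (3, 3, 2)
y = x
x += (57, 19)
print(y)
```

Key concept: += behavior differs for mutable vs immutable.
Step by step:
`a = [2, 7, 7]` → a = [2, 7, 7]
`b = a` → b = [2, 7, 7] (same object as a)
`a += [39, 86]` → a = [2, 7, 7, 39, 86] (same object as b); b = [2, 7, 7, 39, 86] (same object as a)
`print(b)` → prints [2, 7, 7, 39, 86]
`x = (3, 3, 2)` → x = (3, 3, 2)
`y = x` → y = (3, 3, 2)
`x += (57, 19)` → x = (3, 3, 2, 57, 19)
`print(y)` → prints (3, 3, 2)

Answer:
[2, 7, 7, 39, 86]
(3, 3, 2)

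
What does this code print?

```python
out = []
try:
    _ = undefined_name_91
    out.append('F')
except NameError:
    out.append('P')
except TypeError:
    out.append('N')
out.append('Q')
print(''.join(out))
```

Execution trace: 'P' (except NameError) → 'Q' (after the try/except). Output: PQ

Answer: PQ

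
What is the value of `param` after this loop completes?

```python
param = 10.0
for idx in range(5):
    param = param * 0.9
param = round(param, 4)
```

Exponential decay: 10.0 * 0.9^5
`param` takes the values: 10.0 → 9.0 → 8.1 → 7.29 → 6.561 → 5.9049

Answer: 5.9049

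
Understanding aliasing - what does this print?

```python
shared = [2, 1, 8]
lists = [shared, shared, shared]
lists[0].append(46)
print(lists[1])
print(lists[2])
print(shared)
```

Key concept: list of same reference.
Step by step:
`shared = [2, 1, 8]` → shared = [2, 1, 8]
`lists = [shared, shared, shared]` → lists = [[2, 1, 8], [2, 1, 8], [2, 1, 8]]
`lists[0].append(46)` → shared = [2, 1, 8, 46]; lists = [[2, 1, 8, 46], [2, 1, 8, 46], [2, 1, 8, 46]]
`print(lists[1])` → prints [2, 1, 8, 46]
`print(lists[2])` → prints [2, 1, 8, 46]
`print(shared)` → prints [2, 1, 8, 46]

Answer:
[2, 1, 8, 46]
[2, 1, 8, 46]
[2, 1, 8, 46]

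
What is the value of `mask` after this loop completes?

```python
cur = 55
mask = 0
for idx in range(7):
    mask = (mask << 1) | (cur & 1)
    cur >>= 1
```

Reverse lowest 7 bits of 55
`mask` takes the values: 0 → 1 → 3 → 7 → 14 → 29 → 59 → 118

Answer: 118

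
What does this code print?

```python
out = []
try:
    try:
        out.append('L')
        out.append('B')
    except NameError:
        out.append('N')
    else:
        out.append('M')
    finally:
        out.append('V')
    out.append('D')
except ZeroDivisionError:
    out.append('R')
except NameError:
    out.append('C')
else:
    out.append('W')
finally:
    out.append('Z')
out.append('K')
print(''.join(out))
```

Execution trace: 'L' (inner try body) → 'B' (inner try body, no exception) → 'M' (inner else) → 'V' (inner finally) → 'D' (try body, no exception) → 'W' (else) → 'Z' (finally) → 'K' (after the try/except). Output: LBMVDWZK

Answer: LBMVDWZK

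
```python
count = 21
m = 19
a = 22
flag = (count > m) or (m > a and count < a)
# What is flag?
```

Trace:
`count = 21` → count = 21
`m = 19` → m = 19
`a = 22` → a = 22
`flag = (count > m) or (m > a and count < a)` → flag = True
So flag = True

Answer: True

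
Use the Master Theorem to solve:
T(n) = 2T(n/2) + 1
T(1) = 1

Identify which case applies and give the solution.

a=2, b=2, f(n)=1. log_2(2) = 1. Since c=0 < 1, Case 1 applies: T(n) = Θ(n^log_b(a)) = O(n).

Answer: O(n) - Case 1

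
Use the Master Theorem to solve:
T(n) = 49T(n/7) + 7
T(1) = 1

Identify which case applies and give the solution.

a=49, b=7, f(n)=7. log_7(49) = 2. Since c=0 < 2, Case 1 applies: T(n) = Θ(n^log_b(a)) = O(n^2).

Answer: O(n^2) - Case 1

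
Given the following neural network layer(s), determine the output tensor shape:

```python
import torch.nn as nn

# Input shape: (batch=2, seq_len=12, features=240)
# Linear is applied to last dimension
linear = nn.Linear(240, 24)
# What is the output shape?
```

Input: (2, 12, 240) -> Output: (2, 12, 24)

Answer: (2, 12, 24)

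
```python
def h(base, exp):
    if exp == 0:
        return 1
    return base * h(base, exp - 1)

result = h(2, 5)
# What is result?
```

h(2, 5) = 2 * 2 * 2 * 2 * 2 = 32

Answer: 32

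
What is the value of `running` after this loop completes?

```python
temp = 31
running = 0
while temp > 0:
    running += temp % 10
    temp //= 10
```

Sum digits of 31
`running` takes the values: 0 → 1 → 4

Answer: 4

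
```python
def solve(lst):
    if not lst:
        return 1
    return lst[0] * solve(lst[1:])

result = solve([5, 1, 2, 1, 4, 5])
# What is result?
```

Product over [5, 1, 2, 1, 4, 5] = 5 * 1 * 2 * 1 * 4 * 5 = 200

Answer: 200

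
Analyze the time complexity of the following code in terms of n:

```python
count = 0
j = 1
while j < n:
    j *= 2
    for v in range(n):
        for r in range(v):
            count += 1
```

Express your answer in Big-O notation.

Each loop level contributes: log n × n × n. Multiplying the contributions gives O(n^2 log n).

Answer: O(n^2 log n)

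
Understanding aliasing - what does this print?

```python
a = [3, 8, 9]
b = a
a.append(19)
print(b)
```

Key concept: basic list aliasing.
Step by step:
`a = [3, 8, 9]` → a = [3, 8, 9]
`b = a` → b = [3, 8, 9] (same object as a)
`a.append(19)` → a = [3, 8, 9, 19] (same object as b); b = [3, 8, 9, 19] (same object as a)
`print(b)` → prints [3, 8, 9, 19]

Answer: [3, 8, 9, 19]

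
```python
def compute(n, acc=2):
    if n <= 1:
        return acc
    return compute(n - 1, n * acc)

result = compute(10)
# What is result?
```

Accumulator trace (n, acc): (10, 2) -> (9, 20) -> (8, 180) -> (7, 1440) -> (6, 10080) -> (5, 60480) -> (4, 302400) -> (3, 1209600) -> (2, 3628800) -> (1, 7257600) -> return 7257600

Answer: 7257600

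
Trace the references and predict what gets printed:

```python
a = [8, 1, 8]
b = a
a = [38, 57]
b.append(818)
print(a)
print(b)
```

Key concept: rebinding vs mutation: a is rebound to a new list, b still points at the original.
Step by step:
`a = [8, 1, 8]` → a = [8, 1, 8]
`b = a` → b = [8, 1, 8] (same object as a)
`a = [38, 57]` → a = [38, 57]
`b.append(818)` → b = [8, 1, 8, 818]
`print(a)` → prints [38, 57]
`print(b)` → prints [8, 1, 8, 818]

Answer:
[38, 57]
[8, 1, 8, 818]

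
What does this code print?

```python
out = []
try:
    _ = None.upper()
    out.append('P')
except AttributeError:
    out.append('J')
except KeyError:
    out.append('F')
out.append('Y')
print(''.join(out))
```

Execution trace: 'J' (except AttributeError) → 'Y' (after the try/except). Output: JY

Answer: JY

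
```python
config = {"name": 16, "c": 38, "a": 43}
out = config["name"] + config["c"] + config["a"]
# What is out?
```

Trace:
`config = {"name": 16, "c": 38, "a": 43}` → config = {'name': 16, 'c': 38, 'a': 43}
`out = config["name"] + config["c"] + config["a"]` → out = 97
So out = 97

Answer: 97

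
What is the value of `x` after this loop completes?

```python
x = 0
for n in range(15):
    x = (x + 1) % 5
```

Increment mod 5, 15 times = 0
`x` takes the values: 0 → 1 → 2 → 3 → 4 → 0 → 1 → 2 → 3 → 4 → 0 → 1 → 2 → 3 → 4 → 0

Answer: 0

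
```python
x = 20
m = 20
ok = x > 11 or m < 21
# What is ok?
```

Trace:
`x = 20` → x = 20
`m = 20` → m = 20
`ok = x > 11 or m < 21` → ok = True
So ok = True

Answer: True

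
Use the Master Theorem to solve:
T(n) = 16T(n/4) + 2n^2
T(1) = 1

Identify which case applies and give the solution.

a=16, b=4, f(n)=2n^2. log_4(16) = 2. Since c=2 = 2, Case 2 applies: T(n) = Θ(n^log_b(a) · log n) = O(n^2 log n).

Answer: O(n^2 log n) - Case 2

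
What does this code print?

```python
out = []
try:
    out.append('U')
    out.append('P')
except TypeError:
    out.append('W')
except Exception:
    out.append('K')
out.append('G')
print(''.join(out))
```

Execution trace: 'U' (try body) → 'P' (try body, no exception) → 'G' (after the try/except). Output: UPG

Answer: UPG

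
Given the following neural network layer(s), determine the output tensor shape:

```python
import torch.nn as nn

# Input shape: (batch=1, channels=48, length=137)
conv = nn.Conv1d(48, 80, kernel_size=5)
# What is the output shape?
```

Input: (1, 48, 137) -> Output: (1, 80, 133)

Answer: (1, 80, 133)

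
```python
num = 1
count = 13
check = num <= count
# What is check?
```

Trace:
`num = 1` → num = 1
`count = 13` → count = 13
`check = num <= count` → check = True
So check = True

Answer: True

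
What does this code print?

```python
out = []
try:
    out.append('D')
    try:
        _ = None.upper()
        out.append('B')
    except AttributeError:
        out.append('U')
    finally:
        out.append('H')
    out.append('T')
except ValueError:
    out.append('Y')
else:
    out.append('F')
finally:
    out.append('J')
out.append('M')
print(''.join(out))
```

Execution trace: 'D' (try body) → 'U' (inner except AttributeError) → 'H' (inner finally) → 'T' (try body, no exception) → 'F' (else) → 'J' (finally) → 'M' (after the try/except). Output: DUHTFJM

Answer: DUHTFJM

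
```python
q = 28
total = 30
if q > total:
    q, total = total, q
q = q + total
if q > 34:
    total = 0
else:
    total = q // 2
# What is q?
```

Trace:
`q = 28` → q = 28
`total = 30` → total = 30
`if q > total: ...` → q > total is False → no variable changes
`q = q + total` → q = 58
`if q > 34: ...` → q > 34 is True → total = 0
So q = 58

Answer: 58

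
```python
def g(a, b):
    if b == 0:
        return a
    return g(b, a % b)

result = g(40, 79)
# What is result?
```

g(40, 79) -> g(79, 40) -> g(40, 39) -> g(39, 1) -> g(1, 0) -> 1

Answer: 1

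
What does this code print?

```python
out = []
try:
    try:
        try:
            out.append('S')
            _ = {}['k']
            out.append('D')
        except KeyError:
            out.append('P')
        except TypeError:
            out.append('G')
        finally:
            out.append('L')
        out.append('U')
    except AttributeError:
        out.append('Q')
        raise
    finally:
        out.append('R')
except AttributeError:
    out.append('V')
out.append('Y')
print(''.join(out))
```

Execution trace: 'S' (inner try body) → 'P' (inner except KeyError) → 'L' (inner finally) → 'U' (try body, no exception) → 'R' (finally) → 'Y' (after the try/except). Output: SPLURY

Answer: SPLURY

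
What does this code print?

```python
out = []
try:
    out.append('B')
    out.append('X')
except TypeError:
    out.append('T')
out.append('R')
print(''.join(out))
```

Execution trace: 'B' (try body) → 'X' (try body, no exception) → 'R' (after the try/except). Output: BXR

Answer: BXR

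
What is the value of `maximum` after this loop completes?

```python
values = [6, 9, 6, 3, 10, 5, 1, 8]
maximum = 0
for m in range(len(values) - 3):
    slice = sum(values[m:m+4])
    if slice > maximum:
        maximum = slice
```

Max sum of 4-element window in [6, 9, 6, 3, 10, 5, 1, 8]
`maximum` takes the values: 0 → 24 → 28

Answer: 28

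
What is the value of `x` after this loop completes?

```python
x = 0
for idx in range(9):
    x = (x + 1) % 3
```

Increment mod 3, 9 times = 0
`x` takes the values: 0 → 1 → 2 → 0 → 1 → 2 → 0 → 1 → 2 → 0

Answer: 0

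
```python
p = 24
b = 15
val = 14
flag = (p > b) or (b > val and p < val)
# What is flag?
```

Trace:
`p = 24` → p = 24
`b = 15` → b = 15
`val = 14` → val = 14
`flag = (p > b) or (b > val and p < val)` → flag = True
So flag = True

Answer: True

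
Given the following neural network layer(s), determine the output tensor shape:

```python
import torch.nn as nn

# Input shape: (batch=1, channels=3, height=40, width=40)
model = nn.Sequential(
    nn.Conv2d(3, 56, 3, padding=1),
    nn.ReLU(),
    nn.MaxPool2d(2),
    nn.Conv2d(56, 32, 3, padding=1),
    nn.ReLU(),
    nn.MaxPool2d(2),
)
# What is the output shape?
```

Input: (1, 3, 40, 40) -> after first Conv2d: (1, 56, 40, 40) -> after first MaxPool2d: (1, 56, 20, 20) -> after second Conv2d: (1, 32, 20, 20) -> Output: (1, 32, 10, 10)

Answer: (1, 32, 10, 10)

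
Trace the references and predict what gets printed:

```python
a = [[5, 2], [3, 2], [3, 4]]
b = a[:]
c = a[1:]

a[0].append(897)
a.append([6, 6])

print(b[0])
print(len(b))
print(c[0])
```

Key concept: slice with nested mutation.
Step by step:
`a = [[5, 2], [3, 2], [3, 4]]` → a = [[5, 2], [3, 2], [3, 4]]
`b = a[:]` → b = [[5, 2], [3, 2], [3, 4]]
`c = a[1:]` → c = [[3, 2], [3, 4]]
`a[0].append(897)` → a = [[5, 2, 897], [3, 2], [3, 4]]; b = [[5, 2, 897], [3, 2], [3, 4]]
`a.append([6, 6])` → a = [[5, 2, 897], [3, 2], [3, 4], [6, 6]]
`print(b[0])` → prints [5, 2, 897]
`print(len(b))` → prints 3
`print(c[0])` → prints [3, 2]

Answer:
[5, 2, 897]
3
[3, 2]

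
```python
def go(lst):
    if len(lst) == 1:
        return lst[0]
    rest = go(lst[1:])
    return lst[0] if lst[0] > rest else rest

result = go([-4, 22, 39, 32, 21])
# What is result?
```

Recursive max over [-4, 22, 39, 32, 21] = 39

Answer: 39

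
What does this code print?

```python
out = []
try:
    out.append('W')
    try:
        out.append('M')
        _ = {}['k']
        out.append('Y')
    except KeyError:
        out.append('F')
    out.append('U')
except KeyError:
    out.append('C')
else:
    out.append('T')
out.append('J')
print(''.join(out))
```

Execution trace: 'W' (try body) → 'M' (inner try body) → 'F' (inner except KeyError) → 'U' (try body, no exception) → 'T' (else) → 'J' (after the try/except). Output: WMFUTJ

Answer: WMFUTJ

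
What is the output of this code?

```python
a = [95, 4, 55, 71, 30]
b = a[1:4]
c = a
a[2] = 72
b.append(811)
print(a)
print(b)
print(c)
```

Key concept: slice vs alias.
Step by step:
`a = [95, 4, 55, 71, 30]` → a = [95, 4, 55, 71, 30]
`b = a[1:4]` → b = [4, 55, 71]
`c = a` → c = [95, 4, 55, 71, 30] (same object as a)
`a[2] = 72` → a = [95, 4, 72, 71, 30] (same object as c); c = [95, 4, 72, 71, 30] (same object as a)
`b.append(811)` → b = [4, 55, 71, 811]
`print(a)` → prints [95, 4, 72, 71, 30]
`print(b)` → prints [4, 55, 71, 811]
`print(c)` → prints [95, 4, 72, 71, 30]

Answer:
[95, 4, 72, 71, 30]
[4, 55, 71, 811]
[95, 4, 72, 71, 30]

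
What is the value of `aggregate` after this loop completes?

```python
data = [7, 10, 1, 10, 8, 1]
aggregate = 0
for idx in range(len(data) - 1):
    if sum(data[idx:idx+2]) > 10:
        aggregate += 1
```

Count windows with sum > 10
`aggregate` takes the values: 0 → 1 → 2 → 3 → 4

Answer: 4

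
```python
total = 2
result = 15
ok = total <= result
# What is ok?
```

Trace:
`total = 2` → total = 2
`result = 15` → result = 15
`ok = total <= result` → ok = True
So ok = True

Answer: True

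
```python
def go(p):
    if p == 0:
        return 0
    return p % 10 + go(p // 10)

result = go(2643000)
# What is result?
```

Sum of digits of 2643000: 0 + 0 + 0 + 3 + 4 + 6 + 2 = 15

Answer: 15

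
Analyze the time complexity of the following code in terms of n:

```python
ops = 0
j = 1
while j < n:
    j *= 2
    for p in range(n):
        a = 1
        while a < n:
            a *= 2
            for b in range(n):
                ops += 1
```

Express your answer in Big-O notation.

Each loop level contributes: log n × n × log n × n. Multiplying the contributions gives O(n^2 log² n).

Answer: O(n^2 log² n)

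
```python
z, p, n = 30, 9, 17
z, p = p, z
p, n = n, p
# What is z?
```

Trace:
`z, p, n = 30, 9, 17` → z = 30; p = 9; n = 17
`z, p = p, z` → z = 9; p = 30
`p, n = n, p` → p = 17; n = 30
So z = 9

Answer: 9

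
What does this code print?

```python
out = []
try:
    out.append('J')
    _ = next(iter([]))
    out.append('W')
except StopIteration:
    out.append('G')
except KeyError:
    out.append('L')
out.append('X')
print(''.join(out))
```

Execution trace: 'J' (try body) → 'G' (except StopIteration) → 'X' (after the try/except). Output: JGX

Answer: JGX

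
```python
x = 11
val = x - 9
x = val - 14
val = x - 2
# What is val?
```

Trace:
`x = 11` → x = 11
`val = x - 9` → val = 2
`x = val - 14` → x = -12
`val = x - 2` → val = -14
So val = -14

Answer: -14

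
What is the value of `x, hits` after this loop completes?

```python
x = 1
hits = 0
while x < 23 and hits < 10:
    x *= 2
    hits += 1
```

Double until >= 23 or 10 iterations
`x, hits` takes the values: (1, 0) → (2, 0) → (2, 1) → (4, 1) → (4, 2) → (8, 2) → (8, 3) → (16, 3) → (16, 4) → (32, 4) → (32, 5)

Answer: 32, 5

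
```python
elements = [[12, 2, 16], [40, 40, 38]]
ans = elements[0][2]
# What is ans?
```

Trace:
`elements = [[12, 2, 16], [40, 40, 38]]` → elements = [[12, 2, 16], [40, 40, 38]]
`ans = elements[0][2]` → ans = 16
So ans = 16

Answer: 16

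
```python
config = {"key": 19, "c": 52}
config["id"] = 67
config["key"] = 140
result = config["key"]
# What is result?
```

Trace:
`config = {"key": 19, "c": 52}` → config = {'key': 19, 'c': 52}
`config["id"] = 67` → config = {'key': 19, 'c': 52, 'id': 67}
`config["key"] = 140` → config = {'key': 140, 'c': 52, 'id': 67}
`result = config["key"]` → result = 140
So result = 140

Answer: 140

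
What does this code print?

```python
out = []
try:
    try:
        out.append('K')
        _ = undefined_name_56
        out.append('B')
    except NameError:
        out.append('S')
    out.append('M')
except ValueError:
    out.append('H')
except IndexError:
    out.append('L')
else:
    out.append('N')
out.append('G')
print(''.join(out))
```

Execution trace: 'K' (inner try body) → 'S' (inner except NameError) → 'M' (try body, no exception) → 'N' (else) → 'G' (after the try/except). Output: KSMNG

Answer: KSMNG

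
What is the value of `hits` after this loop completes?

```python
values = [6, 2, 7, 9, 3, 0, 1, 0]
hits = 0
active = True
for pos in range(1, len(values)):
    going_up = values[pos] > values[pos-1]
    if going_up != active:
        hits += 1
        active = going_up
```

Count direction changes in [6, 2, 7, 9, 3, 0, 1, 0]
`hits` takes the values: 0 → 1 → 2 → 3 → 4 → 5

Answer: 5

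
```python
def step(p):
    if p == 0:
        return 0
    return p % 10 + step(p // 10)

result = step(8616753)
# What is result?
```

Sum of digits of 8616753: 3 + 5 + 7 + 6 + 1 + 6 + 8 = 36

Answer: 36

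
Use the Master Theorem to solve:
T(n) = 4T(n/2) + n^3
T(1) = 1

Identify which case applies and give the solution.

a=4, b=2, f(n)=n^3. log_2(4) = 2. Since c=3 > 2 and the regularity condition holds (4(n/2)^3 = (4/2^3)n^3 with 4/2^3 < 1), Case 3 applies: T(n) = Θ(f(n)) = O(n^3).

Answer: O(n^3) - Case 3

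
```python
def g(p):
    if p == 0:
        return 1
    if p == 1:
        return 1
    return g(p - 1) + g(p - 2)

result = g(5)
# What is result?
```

Build up from base cases: g(0)=1, g(1)=1, g(2)=2, g(3)=3, g(4)=5, g(5)=8

Answer: 8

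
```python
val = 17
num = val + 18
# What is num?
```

Trace:
`val = 17` → val = 17
`num = val + 18` → num = 35
So num = 35

Answer: 35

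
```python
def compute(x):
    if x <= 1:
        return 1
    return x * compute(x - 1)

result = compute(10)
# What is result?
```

compute(10) = 10 * 9 * 8 * 7 * 6 * 5 * 4 * 3 * 2 * 1 = 3628800

Answer: 3628800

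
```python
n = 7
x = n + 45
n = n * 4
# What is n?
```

Trace:
`n = 7` → n = 7
`x = n + 45` → x = 52
`n = n * 4` → n = 28
So n = 28

Answer: 28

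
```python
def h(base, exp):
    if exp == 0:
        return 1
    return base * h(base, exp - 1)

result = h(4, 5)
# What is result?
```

h(4, 5) = 4 * 4 * 4 * 4 * 4 = 1024

Answer: 1024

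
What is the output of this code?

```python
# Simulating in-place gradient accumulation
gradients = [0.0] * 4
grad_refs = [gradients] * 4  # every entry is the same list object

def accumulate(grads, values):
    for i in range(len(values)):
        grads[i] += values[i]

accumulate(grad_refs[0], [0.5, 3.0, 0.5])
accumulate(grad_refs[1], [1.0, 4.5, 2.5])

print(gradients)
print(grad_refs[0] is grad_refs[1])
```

Key concept: gradient accumulation aliasing.
Step by step:
`gradients = [0.0] * 4` → gradients = [0.0, 0.0, 0.0, 0.0]
`grad_refs = [gradients] * 4` → grad_refs = [[0.0, 0.0, 0.0, 0.0], [0.0, 0.0, 0.0, 0.0], [0.0, 0.0, 0.0, 0.0], [0.0, 0.0, 0.0, 0.0]]
`accumulate(grad_refs[0], [0.5, 3.0, 0.5])` → gradients = [0.5, 3.0, 0.5, 0.0]; grad_refs = [[0.5, 3.0, 0.5, 0.0], [0.5, 3.0, 0.5, 0.0], [0.5, 3.0, 0.5, 0.0], [0.5, 3.0, 0.5, 0.0]]
`accumulate(grad_refs[1], [1.0, 4.5, 2.5])` → gradients = [1.5, 7.5, 3.0, 0.0]; grad_refs = [[1.5, 7.5, 3.0, 0.0], [1.5, 7.5, 3.0, 0.0], [1.5, 7.5, 3.0, 0.0], [1.5, 7.5, 3.0, 0.0]]
`print(gradients)` → prints [1.5, 7.5, 3.0, 0.0]
`print(grad_refs[0] is grad_refs[1])` → prints True

Answer:
[1.5, 7.5, 3.0, 0.0]
True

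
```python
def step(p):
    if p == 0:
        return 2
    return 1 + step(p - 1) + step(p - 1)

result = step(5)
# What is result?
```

step(p) = 1 + 2·step(p-1), step(0)=2. Closed form: (2+1)·2^5 - 1 = 95.

Answer: 95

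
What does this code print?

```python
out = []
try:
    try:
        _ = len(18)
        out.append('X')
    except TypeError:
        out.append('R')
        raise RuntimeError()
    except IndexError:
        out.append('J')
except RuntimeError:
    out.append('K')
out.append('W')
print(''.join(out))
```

Execution trace: 'R' (inner except TypeError) → 'K' (outer except RuntimeError) → 'W' (after the try/except). Output: RKW

Answer: RKW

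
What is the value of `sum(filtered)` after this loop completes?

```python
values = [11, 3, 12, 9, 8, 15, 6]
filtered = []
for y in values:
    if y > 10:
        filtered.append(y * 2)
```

Sum of doubled values > 10
`filtered` takes the values: [] → [22] → [22, 24] → [22, 24, 30]
So `sum(filtered)` = 76

Answer: 76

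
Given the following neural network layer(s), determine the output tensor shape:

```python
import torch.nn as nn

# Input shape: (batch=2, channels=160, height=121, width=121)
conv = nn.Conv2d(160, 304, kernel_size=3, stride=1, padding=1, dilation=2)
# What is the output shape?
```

Input: (2, 160, 121, 121) -> Output: (2, 304, 119, 119)

Answer: (2, 304, 119, 119)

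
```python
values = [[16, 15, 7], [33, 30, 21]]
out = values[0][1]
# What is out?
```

Trace:
`values = [[16, 15, 7], [33, 30, 21]]` → values = [[16, 15, 7], [33, 30, 21]]
`out = values[0][1]` → out = 15
So out = 15

Answer: 15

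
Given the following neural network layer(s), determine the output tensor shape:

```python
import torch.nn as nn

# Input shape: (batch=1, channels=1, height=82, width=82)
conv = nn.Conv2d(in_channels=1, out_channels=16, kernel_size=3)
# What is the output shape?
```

Input: (1, 1, 82, 82) -> Output: (1, 16, 80, 80)

Answer: (1, 16, 80, 80)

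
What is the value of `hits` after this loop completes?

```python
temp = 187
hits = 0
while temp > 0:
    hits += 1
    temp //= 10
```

Count digits by repeated division by 10
`hits` takes the values: 0 → 1 → 2 → 3

Answer: 3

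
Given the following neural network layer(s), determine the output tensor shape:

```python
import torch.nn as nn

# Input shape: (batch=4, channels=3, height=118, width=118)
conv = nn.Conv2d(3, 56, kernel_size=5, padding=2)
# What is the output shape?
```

Input: (4, 3, 118, 118) -> Output: (4, 56, 118, 118)

Answer: (4, 56, 118, 118)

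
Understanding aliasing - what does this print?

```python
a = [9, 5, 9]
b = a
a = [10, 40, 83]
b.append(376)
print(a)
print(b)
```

Key concept: rebinding vs mutation: a is rebound to a new list, b still points at the original.
Step by step:
`a = [9, 5, 9]` → a = [9, 5, 9]
`b = a` → b = [9, 5, 9] (same object as a)
`a = [10, 40, 83]` → a = [10, 40, 83]
`b.append(376)` → b = [9, 5, 9, 376]
`print(a)` → prints [10, 40, 83]
`print(b)` → prints [9, 5, 9, 376]

Answer:
[10, 40, 83]
[9, 5, 9, 376]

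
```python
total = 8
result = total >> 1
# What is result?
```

Trace:
`total = 8` → total = 8
`result = total >> 1` → result = 4
So result = 4

Answer: 4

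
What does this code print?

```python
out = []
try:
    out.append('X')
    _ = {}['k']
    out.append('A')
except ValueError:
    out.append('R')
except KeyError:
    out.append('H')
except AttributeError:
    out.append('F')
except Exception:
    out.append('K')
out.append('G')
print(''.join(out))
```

Execution trace: 'X' (try body) → 'H' (except KeyError) → 'G' (after the try/except). Output: XHG

Answer: XHG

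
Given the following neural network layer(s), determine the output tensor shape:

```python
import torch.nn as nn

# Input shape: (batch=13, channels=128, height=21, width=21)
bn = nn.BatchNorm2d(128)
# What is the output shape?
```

Input: (13, 128, 21, 21) -> Output: (13, 128, 21, 21)

Answer: (13, 128, 21, 21)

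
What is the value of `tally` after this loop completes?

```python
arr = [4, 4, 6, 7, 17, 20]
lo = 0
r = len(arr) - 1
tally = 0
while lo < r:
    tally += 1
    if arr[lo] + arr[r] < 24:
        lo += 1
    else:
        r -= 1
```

Steps to find pair summing to 24
`tally` takes the values: 0 → 1 → 2 → 3 → 4 → 5

Answer: 5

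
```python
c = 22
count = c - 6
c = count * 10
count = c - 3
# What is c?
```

Trace:
`c = 22` → c = 22
`count = c - 6` → count = 16
`c = count * 10` → c = 160
`count = c - 3` → count = 157
So c = 160

Answer: 160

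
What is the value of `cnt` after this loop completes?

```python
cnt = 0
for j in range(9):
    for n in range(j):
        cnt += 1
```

Triangle number: 0+1+2+...+8
`cnt` takes the values: 0 → 1 → 2 → 3 → 4 → 5 → 6 → 7 → 8 → 9 → 10 → 11 → 12 → 13 → 14 → 15 → 16 → 17 → 18 → 19 → 20 → 21 → 22 → 23 → 24 → 25 → 26 → 27 → 28 → 29 → 30 → 31 → 32 → 33 → 34 → 35 → 36

Answer: 36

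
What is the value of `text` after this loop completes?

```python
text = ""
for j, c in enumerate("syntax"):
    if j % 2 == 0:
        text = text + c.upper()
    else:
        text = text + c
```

Uppercase even positions in 'syntax'
`text` takes the values: "" → "S" → "Sy" → "SyN" → "SyNt" → "SyNtA" → "SyNtAx"

Answer: "SyNtAx"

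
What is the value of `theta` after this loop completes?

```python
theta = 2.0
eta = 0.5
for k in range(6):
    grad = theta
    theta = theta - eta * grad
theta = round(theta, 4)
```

Gradient descent: w = 2.0 * (1 - 0.5)^6
`theta` takes the values: 2.0 → 1.0 → 0.5 → 0.25 → 0.125 → 0.0625 → 0.03125 → 0.0312

Answer: 0.0312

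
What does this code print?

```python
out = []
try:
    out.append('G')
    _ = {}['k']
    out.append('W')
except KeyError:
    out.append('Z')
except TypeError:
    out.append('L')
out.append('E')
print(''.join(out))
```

Execution trace: 'G' (try body) → 'Z' (except KeyError) → 'E' (after the try/except). Output: GZE

Answer: GZE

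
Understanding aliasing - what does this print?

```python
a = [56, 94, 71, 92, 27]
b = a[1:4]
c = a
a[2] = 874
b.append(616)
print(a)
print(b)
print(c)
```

Key concept: slice vs alias.
Step by step:
`a = [56, 94, 71, 92, 27]` → a = [56, 94, 71, 92, 27]
`b = a[1:4]` → b = [94, 71, 92]
`c = a` → c = [56, 94, 71, 92, 27] (same object as a)
`a[2] = 874` → a = [56, 94, 874, 92, 27] (same object as c); c = [56, 94, 874, 92, 27] (same object as a)
`b.append(616)` → b = [94, 71, 92, 616]
`print(a)` → prints [56, 94, 874, 92, 27]
`print(b)` → prints [94, 71, 92, 616]
`print(c)` → prints [56, 94, 874, 92, 27]

Answer:
[56, 94, 874, 92, 27]
[94, 71, 92, 616]
[56, 94, 874, 92, 27]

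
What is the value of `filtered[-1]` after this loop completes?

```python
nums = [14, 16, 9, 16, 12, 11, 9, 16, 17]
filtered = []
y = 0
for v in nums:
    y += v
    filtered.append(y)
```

Cumulative sum ends at 120
`filtered` takes the values: [] → [14] → [14, 30] → [14, 30, 39] → [14, 30, 39, 55] → [14, 30, 39, 55, 67] → [14, 30, 39, 55, 67, 78] → [14, 30, 39, 55, 67, 78, 87] → [14, 30, 39, 55, 67, 78, 87, 103] → [14, 30, 39, 55, 67, 78, 87, 103, 120]
So `filtered[-1]` = 120

Answer: 120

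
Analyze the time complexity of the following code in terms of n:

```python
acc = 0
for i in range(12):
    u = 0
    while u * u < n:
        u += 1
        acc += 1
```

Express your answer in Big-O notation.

Each loop level contributes: 1 × √n. Multiplying the contributions gives O(√n).

Answer: O(√n)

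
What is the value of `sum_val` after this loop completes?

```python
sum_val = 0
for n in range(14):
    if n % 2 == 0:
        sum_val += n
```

Sum of even numbers 0 to 13
`sum_val` takes the values: 0 → 2 → 6 → 12 → 20 → 30 → 42

Answer: 42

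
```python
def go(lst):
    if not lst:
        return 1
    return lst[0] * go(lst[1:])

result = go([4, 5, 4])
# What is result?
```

Product over [4, 5, 4] = 4 * 5 * 4 = 80

Answer: 80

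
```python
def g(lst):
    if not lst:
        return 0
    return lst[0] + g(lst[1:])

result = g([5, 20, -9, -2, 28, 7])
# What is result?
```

5 + 20 + (-9) + (-2) + 28 + 7 + 0 = 49

Answer: 49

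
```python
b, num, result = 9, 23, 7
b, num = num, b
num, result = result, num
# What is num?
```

Trace:
`b, num, result = 9, 23, 7` → b = 9; num = 23; result = 7
`b, num = num, b` → b = 23; num = 9
`num, result = result, num` → num = 7; result = 9
So num = 7

Answer: 7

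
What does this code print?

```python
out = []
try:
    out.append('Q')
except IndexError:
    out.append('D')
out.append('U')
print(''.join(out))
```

Execution trace: 'Q' (try body, no exception) → 'U' (after the try/except). Output: QU

Answer: QU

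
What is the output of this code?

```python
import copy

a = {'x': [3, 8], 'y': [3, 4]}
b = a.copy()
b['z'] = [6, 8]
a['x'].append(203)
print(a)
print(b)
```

Key concept: shallow copy of dict with mutable values.
Step by step:
`a = {'x': [3, 8], 'y': [3, 4]}` → a = {'x': [3, 8], 'y': [3, 4]}
`b = a.copy()` → b = {'x': [3, 8], 'y': [3, 4]}
`b['z'] = [6, 8]` → b = {'x': [3, 8], 'y': [3, 4], 'z': [6, 8]}
`a['x'].append(203)` → a = {'x': [3, 8, 203], 'y': [3, 4]}; b = {'x': [3, 8, 203], 'y': [3, 4], 'z': [6, 8]}
`print(a)` → prints {'x': [3, 8, 203], 'y': [3, 4]}
`print(b)` → prints {'x': [3, 8, 203], 'y': [3, 4], 'z': [6, 8]}

Answer:
{'x': [3, 8, 203], 'y': [3, 4]}
{'x': [3, 8, 203], 'y': [3, 4], 'z': [6, 8]}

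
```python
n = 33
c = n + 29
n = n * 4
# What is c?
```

Trace:
`n = 33` → n = 33
`c = n + 29` → c = 62
`n = n * 4` → n = 132
So c = 62

Answer: 62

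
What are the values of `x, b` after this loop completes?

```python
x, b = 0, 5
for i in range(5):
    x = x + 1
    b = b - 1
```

x goes 0→5, b goes 5→0
`x, b` takes the values: (0, 5) → (1, 5) → (1, 4) → (2, 4) → (2, 3) → (3, 3) → (3, 2) → (4, 2) → (4, 1) → (5, 1) → (5, 0)

Answer: 5, 0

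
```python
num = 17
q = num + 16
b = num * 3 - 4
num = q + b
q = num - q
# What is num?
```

Trace:
`num = 17` → num = 17
`q = num + 16` → q = 33
`b = num * 3 - 4` → b = 47
`num = q + b` → num = 80
`q = num - q` → q = 47
So num = 80

Answer: 80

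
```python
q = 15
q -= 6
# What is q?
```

Trace:
`q = 15` → q = 15
`q -= 6` → q = 9
So q = 9

Answer: 9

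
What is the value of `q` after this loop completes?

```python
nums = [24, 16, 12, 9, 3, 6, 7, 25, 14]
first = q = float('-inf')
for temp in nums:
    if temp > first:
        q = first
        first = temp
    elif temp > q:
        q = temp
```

Second largest (with repeats) in [24, 16, 12, 9, 3, 6, 7, 25, 14]
`q` takes the values: -inf → 16 → 24

Answer: 24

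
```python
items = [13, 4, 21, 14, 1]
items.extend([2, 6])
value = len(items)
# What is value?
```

Trace:
`items = [13, 4, 21, 14, 1]` → items = [13, 4, 21, 14, 1]
`items.extend([2, 6])` → items = [13, 4, 21, 14, 1, 2, 6]
`value = len(items)` → value = 7
So value = 7

Answer: 7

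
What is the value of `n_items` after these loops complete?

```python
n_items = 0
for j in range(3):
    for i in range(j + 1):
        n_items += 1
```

Triangle: 1 + 2 + ... + 3
`n_items` takes the values: 0 → 1 → 2 → 3 → 4 → 5 → 6

Answer: 6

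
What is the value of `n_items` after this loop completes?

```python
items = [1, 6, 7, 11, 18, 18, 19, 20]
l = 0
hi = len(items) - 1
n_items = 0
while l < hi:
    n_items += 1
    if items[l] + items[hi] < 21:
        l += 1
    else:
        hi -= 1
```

Steps to find pair summing to 21
`n_items` takes the values: 0 → 1 → 2 → 3 → 4 → 5 → 6 → 7

Answer: 7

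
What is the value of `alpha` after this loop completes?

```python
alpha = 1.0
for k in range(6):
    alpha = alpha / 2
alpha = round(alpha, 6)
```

Halving LR 6 times: 1 / 2^6
`alpha` takes the values: 1.0 → 0.5 → 0.25 → 0.125 → 0.0625 → 0.03125 → 0.015625

Answer: 0.015625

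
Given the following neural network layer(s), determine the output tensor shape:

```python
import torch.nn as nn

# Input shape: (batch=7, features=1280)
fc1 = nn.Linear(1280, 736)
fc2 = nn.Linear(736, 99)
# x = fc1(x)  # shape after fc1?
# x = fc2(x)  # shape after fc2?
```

Input: (7, 1280) -> after fc1: (7, 736) -> Output: (7, 99)

Answer: (7, 99)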